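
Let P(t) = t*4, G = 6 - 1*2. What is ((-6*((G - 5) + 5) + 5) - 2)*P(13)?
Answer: -1092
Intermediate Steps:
G = 4 (G = 6 - 2 = 4)
P(t) = 4*t
((-6*((G - 5) + 5) + 5) - 2)*P(13) = ((-6*((4 - 5) + 5) + 5) - 2)*(4*13) = ((-6*(-1 + 5) + 5) - 2)*52 = ((-6*4 + 5) - 2)*52 = ((-24 + 5) - 2)*52 = (-19 - 2)*52 = -21*52 = -1092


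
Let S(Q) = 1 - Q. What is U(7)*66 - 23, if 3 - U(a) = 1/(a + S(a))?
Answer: 109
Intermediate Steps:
U(a) = 2 (U(a) = 3 - 1/(a + (1 - a)) = 3 - 1/1 = 3 - 1*1 = 3 - 1 = 2)
U(7)*66 - 23 = 2*66 - 23 = 132 - 23 = 109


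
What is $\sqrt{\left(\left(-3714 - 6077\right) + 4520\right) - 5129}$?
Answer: $20 i \sqrt{26} \approx 101.98 i$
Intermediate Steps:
$\sqrt{\left(\left(-3714 - 6077\right) + 4520\right) - 5129} = \sqrt{\left(-9791 + 4520\right) - 5129} = \sqrt{-5271 - 5129} = \sqrt{-10400} = 20 i \sqrt{26}$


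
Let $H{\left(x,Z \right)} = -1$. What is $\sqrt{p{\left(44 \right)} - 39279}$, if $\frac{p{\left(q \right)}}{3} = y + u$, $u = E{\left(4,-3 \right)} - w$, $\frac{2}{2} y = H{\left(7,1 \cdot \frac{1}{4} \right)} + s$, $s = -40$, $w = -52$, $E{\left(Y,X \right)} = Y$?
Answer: $i \sqrt{39234} \approx 198.08 i$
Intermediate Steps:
$y = -41$ ($y = -1 - 40 = -41$)
$u = 56$ ($u = 4 - -52 = 4 + 52 = 56$)
$p{\left(q \right)} = 45$ ($p{\left(q \right)} = 3 \left(-41 + 56\right) = 3 \cdot 15 = 45$)
$\sqrt{p{\left(44 \right)} - 39279} = \sqrt{45 - 39279} = \sqrt{-39234} = i \sqrt{39234}$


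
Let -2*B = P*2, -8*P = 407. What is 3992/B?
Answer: 31936/407 ≈ 78.467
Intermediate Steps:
P = -407/8 (P = -⅛*407 = -407/8 ≈ -50.875)
B = 407/8 (B = -(-407)*2/16 = -½*(-407/4) = 407/8 ≈ 50.875)
3992/B = 3992/(407/8) = 3992*(8/407) = 31936/407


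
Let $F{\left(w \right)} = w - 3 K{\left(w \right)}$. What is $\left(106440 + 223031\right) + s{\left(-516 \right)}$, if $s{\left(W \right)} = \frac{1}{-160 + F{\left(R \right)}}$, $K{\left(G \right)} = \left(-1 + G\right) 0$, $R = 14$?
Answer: $\frac{48102765}{146} \approx 3.2947 \cdot 10^{5}$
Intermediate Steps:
$K{\left(G \right)} = 0$
$F{\left(w \right)} = w$ ($F{\left(w \right)} = w - 0 = w + 0 = w$)
$s{\left(W \right)} = - \frac{1}{146}$ ($s{\left(W \right)} = \frac{1}{-160 + 14} = \frac{1}{-146} = - \frac{1}{146}$)
$\left(106440 + 223031\right) + s{\left(-516 \right)} = \left(106440 + 223031\right) - \frac{1}{146} = 329471 - \frac{1}{146} = \frac{48102765}{146}$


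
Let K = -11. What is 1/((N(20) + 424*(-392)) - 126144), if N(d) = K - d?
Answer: -1/292383 ≈ -3.4202e-6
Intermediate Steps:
N(d) = -11 - d
1/((N(20) + 424*(-392)) - 126144) = 1/(((-11 - 1*20) + 424*(-392)) - 126144) = 1/(((-11 - 20) - 166208) - 126144) = 1/((-31 - 166208) - 126144) = 1/(-166239 - 126144) = 1/(-292383) = -1/292383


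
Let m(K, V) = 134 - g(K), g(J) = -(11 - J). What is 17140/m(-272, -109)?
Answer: 17140/417 ≈ 41.103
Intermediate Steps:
g(J) = -11 + J
m(K, V) = 145 - K (m(K, V) = 134 - (-11 + K) = 134 + (11 - K) = 145 - K)
17140/m(-272, -109) = 17140/(145 - 1*(-272)) = 17140/(145 + 272) = 17140/417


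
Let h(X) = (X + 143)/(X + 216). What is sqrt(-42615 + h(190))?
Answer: 243*I*sqrt(118958)/406 ≈ 206.43*I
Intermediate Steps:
h(X) = (143 + X)/(216 + X)
sqrt(-42615 + h(190)) = sqrt(-42615 + (143 + 190)/(216 + 190)) = sqrt(-42615 + 333/406) = sqrt(-17301357/406) = 243*I*sqrt(118958)/406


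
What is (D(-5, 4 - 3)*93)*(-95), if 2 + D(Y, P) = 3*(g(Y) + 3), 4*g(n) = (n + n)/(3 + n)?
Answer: -379905/4 ≈ -94976.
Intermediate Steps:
g(n) = n/(2*(3 + n)) (g(n) = ((n + n)/(3 + n))/4 = ((2*n)/(3 + n))/4 = (2*n/(3 + n))/4 = n/(2*(3 + n)))
D(Y, P) = 7 + 3*Y/(2*(3 + Y)) (D(Y, P) = -2 + 3*(Y/(2*(3 + Y)) + 3) = -2 + 3*(3 + Y/(2*(3 + Y))) = -2 + (9 + 3*Y/(2*(3 + Y))) = 7 + 3*Y/(2*(3 + Y)))
(D(-5, 4 - 3)*93)*(-95) = (((42 + 17*(-5))/(2*(3 - 5)))*93)*(-95) = (((½)*(42 - 85)/(-2))*93)*(-95) = (((½)*(-½)*(-43))*93)*(-95) = ((43/4)*93)*(-95) = (3999/4)*(-95) = -379905/4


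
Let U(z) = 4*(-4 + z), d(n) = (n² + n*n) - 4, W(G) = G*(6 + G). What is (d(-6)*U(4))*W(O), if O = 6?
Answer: 0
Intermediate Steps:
d(n) = -4 + 2*n² (d(n) = (n² + n²) - 4 = 2*n² - 4 = -4 + 2*n²)
U(z) = -16 + 4*z
(d(-6)*U(4))*W(O) = ((-4 + 2*(-6)²)*(-16 + 4*4))*(6*(6 + 6)) = ((-4 + 2*36)*(-16 + 16))*(6*12) = ((-4 + 72)*0)*72 = (68*0)*72 = 0*72 = 0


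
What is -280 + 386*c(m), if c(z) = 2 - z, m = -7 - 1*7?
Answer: 5896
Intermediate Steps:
m = -14 (m = -7 - 7 = -14)
-280 + 386*c(m) = -280 + 386*(2 - 1*(-14)) = -280 + 386*(2 + 14) = -280 + 386*16 = -280 + 6176 = 5896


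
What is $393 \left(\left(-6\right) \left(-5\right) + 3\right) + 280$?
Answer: $13249$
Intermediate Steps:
$393 \left(\left(-6\right) \left(-5\right) + 3\right) + 280 = 393 \left(30 + 3\right) + 280 = 393 \cdot 33 + 280 = 12969 + 280 = 13249$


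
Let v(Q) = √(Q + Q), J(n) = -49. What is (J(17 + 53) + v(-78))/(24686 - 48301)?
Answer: 49/23615 - 2*I*√39/23615 ≈ 0.002075 - 0.0005289*I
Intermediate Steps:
v(Q) = √2*√Q (v(Q) = √(2*Q) = √2*√Q)
(J(17 + 53) + v(-78))/(24686 - 48301) = (-49 + √2*√(-78))/(24686 - 48301) = (-49 + √2*(I*√78))/(-23615) = (-49 + 2*I*√39)*(-1/23615) = 49/23615 - 2*I*√39/23615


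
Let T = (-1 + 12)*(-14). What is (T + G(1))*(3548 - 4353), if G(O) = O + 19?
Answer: 107870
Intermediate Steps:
T = -154 (T = 11*(-14) = -154)
G(O) = 19 + O
(T + G(1))*(3548 - 4353) = (-154 + (19 + 1))*(3548 - 4353) = (-154 + 20)*(-805) = -134*(-805) = 107870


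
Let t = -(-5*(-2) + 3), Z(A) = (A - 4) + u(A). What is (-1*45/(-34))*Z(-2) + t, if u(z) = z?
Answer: -401/17 ≈ -23.588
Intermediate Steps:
Z(A) = -4 + 2*A (Z(A) = (A - 4) + A = (-4 + A) + A = -4 + 2*A)
t = -13 (t = -(10 + 3) = -1*13 = -13)
(-1*45/(-34))*Z(-2) + t = (-1*45/(-34))*(-4 + 2*(-2)) - 13 = (-45*(-1/34))*(-4 - 4) - 13 = (45/34)*(-8) - 13 = -180/17 - 13 = -401/17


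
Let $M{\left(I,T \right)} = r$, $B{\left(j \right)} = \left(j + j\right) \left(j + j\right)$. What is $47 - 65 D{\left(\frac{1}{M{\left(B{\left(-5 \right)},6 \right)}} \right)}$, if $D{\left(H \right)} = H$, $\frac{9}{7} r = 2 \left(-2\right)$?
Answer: $\frac{1901}{28} \approx 67.893$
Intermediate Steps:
$B{\left(j \right)} = 4 j^{2}$ ($B{\left(j \right)} = 2 j 2 j = 4 j^{2}$)
$r = - \frac{28}{9}$ ($r = \frac{7 \cdot 2 \left(-2\right)}{9} = \frac{7}{9} \left(-4\right) = - \frac{28}{9} \approx -3.1111$)
$M{\left(I,T \right)} = - \frac{28}{9}$
$47 - 65 D{\left(\frac{1}{M{\left(B{\left(-5 \right)},6 \right)}} \right)} = 47 - \frac{65}{- \frac{28}{9}} = 47 - - \frac{585}{28} = 47 + \frac{585}{28} = \frac{1901}{28}$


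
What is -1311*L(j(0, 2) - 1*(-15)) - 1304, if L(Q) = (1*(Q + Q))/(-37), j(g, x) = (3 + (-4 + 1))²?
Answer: -8918/37 ≈ -241.03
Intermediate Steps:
j(g, x) = 0 (j(g, x) = (3 - 3)² = 0² = 0)
L(Q) = -2*Q/37 (L(Q) = (1*(2*Q))*(-1/37) = (2*Q)*(-1/37) = -2*Q/37)
-1311*L(j(0, 2) - 1*(-15)) - 1304 = -(-2622)*(0 - 1*(-15))/37 - 1304 = -(-2622)*(0 + 15)/37 - 1304 = -(-2622)*15/37 - 1304 = -1311*(-30/37) - 1304 = 39330/37 - 1304 = -8918/37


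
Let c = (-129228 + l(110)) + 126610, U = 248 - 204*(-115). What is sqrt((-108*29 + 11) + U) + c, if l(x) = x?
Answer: -2508 + sqrt(20587) ≈ -2364.5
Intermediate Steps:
U = 23708 (U = 248 + 23460 = 23708)
c = -2508 (c = (-129228 + 110) + 126610 = -129118 + 126610 = -2508)
sqrt((-108*29 + 11) + U) + c = sqrt((-108*29 + 11) + 23708) - 2508 = sqrt((-3132 + 11) + 23708) - 2508 = sqrt(-3121 + 23708) - 2508 = sqrt(20587) - 2508 = -2508 + sqrt(20587)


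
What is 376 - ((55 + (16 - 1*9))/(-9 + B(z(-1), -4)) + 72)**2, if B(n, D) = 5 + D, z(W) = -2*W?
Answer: -60033/16 ≈ -3752.1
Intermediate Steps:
376 - ((55 + (16 - 1*9))/(-9 + B(z(-1), -4)) + 72)**2 = 376 - ((55 + (16 - 1*9))/(-9 + (5 - 4)) + 72)**2 = 376 - ((55 + (16 - 9))/(-9 + 1) + 72)**2 = 376 - ((55 + 7)/(-8) + 72)**2 = 376 - (62*(-1/8) + 72)**2 = 376 - (-31/4 + 72)**2 = 376 - (257/4)**2 = 376 - 1*66049/16 = 376 - 66049/16 = -60033/16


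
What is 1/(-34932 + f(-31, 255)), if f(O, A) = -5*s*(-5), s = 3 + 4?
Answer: -1/34757 ≈ -2.8771e-5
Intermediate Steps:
s = 7
f(O, A) = 175 (f(O, A) = -5*7*(-5) = -35*(-5) = 175)
1/(-34932 + f(-31, 255)) = 1/(-34932 + 175) = 1/(-34757) = -1/34757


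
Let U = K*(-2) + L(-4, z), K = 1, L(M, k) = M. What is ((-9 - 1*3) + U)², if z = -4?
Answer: 324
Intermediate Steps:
U = -6 (U = 1*(-2) - 4 = -2 - 4 = -6)
((-9 - 1*3) + U)² = ((-9 - 1*3) - 6)² = ((-9 - 3) - 6)² = (-12 - 6)² = (-18)² = 324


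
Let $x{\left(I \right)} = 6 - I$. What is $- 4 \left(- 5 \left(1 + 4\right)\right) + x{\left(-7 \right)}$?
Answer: $113$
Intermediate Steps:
$- 4 \left(- 5 \left(1 + 4\right)\right) + x{\left(-7 \right)} = - 4 \left(- 5 \left(1 + 4\right)\right) + \left(6 - -7\right) = - 4 \left(\left(-5\right) 5\right) + \left(6 + 7\right) = \left(-4\right) \left(-25\right) + 13 = 100 + 13 = 113$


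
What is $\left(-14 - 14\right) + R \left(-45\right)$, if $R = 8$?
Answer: $-388$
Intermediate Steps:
$\left(-14 - 14\right) + R \left(-45\right) = \left(-14 - 14\right) + 8 \left(-45\right) = \left(-14 - 14\right) - 360 = -28 - 360 = -388$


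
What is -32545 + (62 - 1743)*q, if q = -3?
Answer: -27502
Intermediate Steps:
-32545 + (62 - 1743)*q = -32545 + (62 - 1743)*(-3) = -32545 - 1681*(-3) = -32545 + 5043 = -27502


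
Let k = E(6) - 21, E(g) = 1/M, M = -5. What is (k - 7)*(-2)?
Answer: 282/5 ≈ 56.400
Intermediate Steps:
E(g) = -1/5 (E(g) = 1/(-5) = -1/5)
k = -106/5 (k = -1/5 - 21 = -106/5 ≈ -21.200)
(k - 7)*(-2) = (-106/5 - 7)*(-2) = -141/5*(-2) = 282/5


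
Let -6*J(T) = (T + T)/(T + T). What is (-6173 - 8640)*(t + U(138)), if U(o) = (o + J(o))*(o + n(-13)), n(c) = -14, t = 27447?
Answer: -1979238995/3 ≈ -6.5975e+8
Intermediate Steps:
J(T) = -1/6 (J(T) = -(T + T)/(6*(T + T)) = -2*T/(6*(2*T)) = -2*T*1/(2*T)/6 = -1/6*1 = -1/6)
U(o) = (-14 + o)*(-1/6 + o) (U(o) = (o - 1/6)*(o - 14) = (-1/6 + o)*(-14 + o) = (-14 + o)*(-1/6 + o))
(-6173 - 8640)*(t + U(138)) = (-6173 - 8640)*(27447 + (7/3 + 138**2 - 85/6*138)) = -14813*(27447 + (7/3 + 19044 - 1955)) = -14813*(27447 + 51274/3) = -14813*133615/3 = -1979238995/3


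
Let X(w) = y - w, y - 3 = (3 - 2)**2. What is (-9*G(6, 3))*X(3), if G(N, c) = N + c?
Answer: -81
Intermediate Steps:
y = 4 (y = 3 + (3 - 2)**2 = 3 + 1**2 = 3 + 1 = 4)
X(w) = 4 - w
(-9*G(6, 3))*X(3) = (-9*(6 + 3))*(4 - 1*3) = (-9*9)*(4 - 3) = -81*1 = -81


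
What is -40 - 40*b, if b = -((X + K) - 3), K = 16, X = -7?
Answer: 200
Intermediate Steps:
b = -6 (b = -((-7 + 16) - 3) = -(9 - 3) = -1*6 = -6)
-40 - 40*b = -40 - 40*(-6) = -40 + 240 = 200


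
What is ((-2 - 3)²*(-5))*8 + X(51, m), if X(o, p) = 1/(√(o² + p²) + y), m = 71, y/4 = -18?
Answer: -1228964/1229 + √7642/2458 ≈ -999.94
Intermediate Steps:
y = -72 (y = 4*(-18) = -72)
X(o, p) = 1/(-72 + √(o² + p²)) (X(o, p) = 1/(√(o² + p²) - 72) = 1/(-72 + √(o² + p²)))
((-2 - 3)²*(-5))*8 + X(51, m) = ((-2 - 3)²*(-5))*8 + 1/(-72 + √(51² + 71²)) = ((-5)²*(-5))*8 + 1/(-72 + √(2601 + 5041)) = (25*(-5))*8 + 1/(-72 + √7642) = -125*8 + 1/(-72 + √7642) = -1000 + 1/(-72 + √7642)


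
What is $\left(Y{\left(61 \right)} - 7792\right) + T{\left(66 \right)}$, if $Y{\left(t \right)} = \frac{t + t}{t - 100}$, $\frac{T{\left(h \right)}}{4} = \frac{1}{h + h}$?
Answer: $- \frac{1114699}{143} \approx -7795.1$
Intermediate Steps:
$T{\left(h \right)} = \frac{2}{h}$ ($T{\left(h \right)} = \frac{4}{h + h} = \frac{4}{2 h} = 4 \frac{1}{2 h} = \frac{2}{h}$)
$Y{\left(t \right)} = \frac{2 t}{-100 + t}$
$\left(Y{\left(61 \right)} - 7792\right) + T{\left(66 \right)} = \left(2 \cdot 61 \frac{1}{-100 + 61} - 7792\right) + \frac{2}{66} = \left(2 \cdot 61 \frac{1}{-39} - 7792\right) + 2 \cdot \frac{1}{66} = \left(2 \cdot 61 \left(- \frac{1}{39}\right) - 7792\right) + \frac{1}{33} = \left(- \frac{122}{39} - 7792\right) + \frac{1}{33} = - \frac{304010}{39} + \frac{1}{33} = - \frac{1114699}{143}$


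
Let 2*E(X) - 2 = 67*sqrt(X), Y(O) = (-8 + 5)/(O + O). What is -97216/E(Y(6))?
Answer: -1555456/4505 + 26053888*I/4505 ≈ -345.27 + 5783.3*I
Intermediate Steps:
Y(O) = -3/(2*O) (Y(O) = -3*1/(2*O) = -3/(2*O))
E(X) = 1 + 67*sqrt(X)/2 (E(X) = 1 + (67*sqrt(X))/2 = 1 + 67*sqrt(X)/2)
-97216/E(Y(6)) = -97216/(1 + 67*sqrt(-3/2/6)/2) = -97216/(1 + 67*sqrt(-3/2*1/6)/2) = -97216/(1 + 67*sqrt(-1/4)/2) = -97216/(1 + 67*(I/2)/2) = -97216*16*(1 - 67*I/4)/4505 = -1555456*(1 - 67*I/4)/4505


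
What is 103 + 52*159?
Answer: 8371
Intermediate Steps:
103 + 52*159 = 103 + 8268 = 8371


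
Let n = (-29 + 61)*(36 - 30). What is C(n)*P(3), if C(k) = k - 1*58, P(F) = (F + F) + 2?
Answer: 1072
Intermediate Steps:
P(F) = 2 + 2*F (P(F) = 2*F + 2 = 2 + 2*F)
n = 192 (n = 32*6 = 192)
C(k) = -58 + k (C(k) = k - 58 = -58 + k)
C(n)*P(3) = (-58 + 192)*(2 + 2*3) = 134*(2 + 6) = 134*8 = 1072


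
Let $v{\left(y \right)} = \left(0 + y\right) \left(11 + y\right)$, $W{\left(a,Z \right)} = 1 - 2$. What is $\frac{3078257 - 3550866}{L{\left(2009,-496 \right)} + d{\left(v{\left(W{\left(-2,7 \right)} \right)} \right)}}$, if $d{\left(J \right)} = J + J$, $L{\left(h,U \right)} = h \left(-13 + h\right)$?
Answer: $- \frac{472609}{4009944} \approx -0.11786$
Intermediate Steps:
$W{\left(a,Z \right)} = -1$
$v{\left(y \right)} = y \left(11 + y\right)$
$d{\left(J \right)} = 2 J$
$\frac{3078257 - 3550866}{L{\left(2009,-496 \right)} + d{\left(v{\left(W{\left(-2,7 \right)} \right)} \right)}} = \frac{3078257 - 3550866}{2009 \left(-13 + 2009\right) + 2 \left(- (11 - 1)\right)} = - \frac{472609}{2009 \cdot 1996 + 2 \left(\left(-1\right) 10\right)} = - \frac{472609}{4009964 + 2 \left(-10\right)} = - \frac{472609}{4009964 - 20} = - \frac{472609}{4009944}$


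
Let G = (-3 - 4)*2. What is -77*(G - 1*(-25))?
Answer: -847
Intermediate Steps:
G = -14 (G = -7*2 = -14)
-77*(G - 1*(-25)) = -77*(-14 - 1*(-25)) = -77*(-14 + 25) = -77*11 = -847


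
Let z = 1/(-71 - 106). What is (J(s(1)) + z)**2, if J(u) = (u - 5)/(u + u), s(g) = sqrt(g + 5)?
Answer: 322325/250632 - 875*sqrt(6)/2124 ≈ 0.27696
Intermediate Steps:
s(g) = sqrt(5 + g)
J(u) = (-5 + u)/(2*u) (J(u) = (-5 + u)/((2*u)) = (-5 + u)*(1/(2*u)) = (-5 + u)/(2*u))
z = -1/177 (z = 1/(-177) = -1/177 ≈ -0.0056497)
(J(s(1)) + z)**2 = ((-5 + sqrt(5 + 1))/(2*(sqrt(5 + 1))) - 1/177)**2 = ((-5 + sqrt(6))/(2*(sqrt(6))) - 1/177)**2 = ((sqrt(6)/6)*(-5 + sqrt(6))/2 - 1/177)**2 = (sqrt(6)*(-5 + sqrt(6))/12 - 1/177)**2 = (-1/177 + sqrt(6)*(-5 + sqrt(6))/12)**2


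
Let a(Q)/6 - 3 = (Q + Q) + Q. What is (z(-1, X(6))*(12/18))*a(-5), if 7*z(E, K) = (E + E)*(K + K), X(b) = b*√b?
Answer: 1152*√6/7 ≈ 403.12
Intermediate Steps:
a(Q) = 18 + 18*Q (a(Q) = 18 + 6*((Q + Q) + Q) = 18 + 6*(2*Q + Q) = 18 + 6*(3*Q) = 18 + 18*Q)
X(b) = b^(3/2)
z(E, K) = 4*E*K/7 (z(E, K) = ((E + E)*(K + K))/7 = ((2*E)*(2*K))/7 = (4*E*K)/7 = 4*E*K/7)
(z(-1, X(6))*(12/18))*a(-5) = (((4/7)*(-1)*6^(3/2))*(12/18))*(18 + 18*(-5)) = (((4/7)*(-1)*(6*√6))*(12*(1/18)))*(18 - 90) = (-24*√6/7*(⅔))*(-72) = -16*√6/7*(-72) = 1152*√6/7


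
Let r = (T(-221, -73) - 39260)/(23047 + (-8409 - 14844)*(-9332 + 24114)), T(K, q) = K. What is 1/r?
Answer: 343702799/39481 ≈ 8705.5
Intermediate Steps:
r = 39481/343702799 (r = (-221 - 39260)/(23047 + (-8409 - 14844)*(-9332 + 24114)) = -39481/(23047 - 23253*14782) = -39481/(23047 - 343725846) = -39481/(-343702799) = -39481*(-1/343702799) = 39481/343702799 ≈ 0.00011487)
1/r = 1/(39481/343702799) = 343702799/39481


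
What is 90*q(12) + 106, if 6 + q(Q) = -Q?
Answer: -1514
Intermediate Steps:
q(Q) = -6 - Q
90*q(12) + 106 = 90*(-6 - 1*12) + 106 = 90*(-6 - 12) + 106 = 90*(-18) + 106 = -1620 + 106 = -1514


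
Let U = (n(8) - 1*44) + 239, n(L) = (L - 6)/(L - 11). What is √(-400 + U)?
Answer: I*√1851/3 ≈ 14.341*I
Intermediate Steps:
n(L) = (-6 + L)/(-11 + L)
U = 583/3 (U = ((-6 + 8)/(-11 + 8) - 1*44) + 239 = (2/(-3) - 44) + 239 = (-⅓*2 - 44) + 239 = (-⅔ - 44) + 239 = -134/3 + 239 = 583/3 ≈ 194.33)
√(-400 + U) = √(-400 + 583/3) = √(-617/3) = I*√1851/3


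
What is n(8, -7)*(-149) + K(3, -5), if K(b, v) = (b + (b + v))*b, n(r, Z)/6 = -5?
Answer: 4473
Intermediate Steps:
n(r, Z) = -30 (n(r, Z) = 6*(-5) = -30)
K(b, v) = b*(v + 2*b) (K(b, v) = (v + 2*b)*b = b*(v + 2*b))
n(8, -7)*(-149) + K(3, -5) = -30*(-149) + 3*(-5 + 2*3) = 4470 + 3*(-5 + 6) = 4470 + 3*1 = 4470 + 3 = 4473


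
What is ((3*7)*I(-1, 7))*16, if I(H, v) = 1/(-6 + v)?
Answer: 336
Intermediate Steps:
((3*7)*I(-1, 7))*16 = ((3*7)/(-6 + 7))*16 = (21/1)*16 = (21*1)*16 = 21*16 = 336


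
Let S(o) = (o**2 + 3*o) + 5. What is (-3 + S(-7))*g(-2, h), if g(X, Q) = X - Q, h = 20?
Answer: -660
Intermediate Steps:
S(o) = 5 + o**2 + 3*o
(-3 + S(-7))*g(-2, h) = (-3 + (5 + (-7)**2 + 3*(-7)))*(-2 - 1*20) = (-3 + (5 + 49 - 21))*(-2 - 20) = (-3 + 33)*(-22) = 30*(-22) = -660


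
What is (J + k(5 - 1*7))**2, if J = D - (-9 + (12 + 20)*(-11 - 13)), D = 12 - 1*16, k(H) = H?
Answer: 594441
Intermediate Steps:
D = -4 (D = 12 - 16 = -4)
J = 773 (J = -4 - (-9 + (12 + 20)*(-11 - 13)) = -4 - (-9 + 32*(-24)) = -4 - (-9 - 768) = -4 - 1*(-777) = -4 + 777 = 773)
(J + k(5 - 1*7))**2 = (773 + (5 - 1*7))**2 = (773 + (5 - 7))**2 = (773 - 2)**2 = 771**2 = 594441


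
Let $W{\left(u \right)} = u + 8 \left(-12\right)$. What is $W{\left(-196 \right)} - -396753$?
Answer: $396461$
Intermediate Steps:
$W{\left(u \right)} = -96 + u$ ($W{\left(u \right)} = u - 96 = -96 + u$)
$W{\left(-196 \right)} - -396753 = \left(-96 - 196\right) - -396753 = -292 + 396753 = 396461$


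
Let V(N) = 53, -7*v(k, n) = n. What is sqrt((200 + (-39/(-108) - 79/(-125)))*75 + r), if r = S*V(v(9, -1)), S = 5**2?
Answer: 7*sqrt(301215)/30 ≈ 128.06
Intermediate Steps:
v(k, n) = -n/7
S = 25
r = 1325 (r = 25*53 = 1325)
sqrt((200 + (-39/(-108) - 79/(-125)))*75 + r) = sqrt((200 + (-39/(-108) - 79/(-125)))*75 + 1325) = sqrt((200 + (-39*(-1/108) - 79*(-1/125)))*75 + 1325) = sqrt((200 + (13/36 + 79/125))*75 + 1325) = sqrt((200 + 4469/4500)*75 + 1325) = sqrt((904469/4500)*75 + 1325) = sqrt(904469/60 + 1325) = sqrt(983969/60) = 7*sqrt(301215)/30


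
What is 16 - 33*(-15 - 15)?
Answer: 1006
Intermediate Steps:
16 - 33*(-15 - 15) = 16 - 33*(-30) = 16 + 990 = 1006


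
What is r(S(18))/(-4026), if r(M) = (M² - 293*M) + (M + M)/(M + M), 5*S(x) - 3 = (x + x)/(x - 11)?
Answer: 580061/4931850 ≈ 0.11762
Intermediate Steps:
S(x) = ⅗ + 2*x/(5*(-11 + x)) (S(x) = ⅗ + ((x + x)/(x - 11))/5 = ⅗ + ((2*x)/(-11 + x))/5 = ⅗ + (2*x/(-11 + x))/5 = ⅗ + 2*x/(5*(-11 + x)))
r(M) = 1 + M² - 293*M (r(M) = (M² - 293*M) + (2*M)/((2*M)) = (M² - 293*M) + (2*M)*(1/(2*M)) = (M² - 293*M) + 1 = 1 + M² - 293*M)
r(S(18))/(-4026) = (1 + ((-33/5 + 18)/(-11 + 18))² - 293*(-33/5 + 18)/(-11 + 18))/(-4026) = (1 + ((57/5)/7)² - 293*57/(7*5))*(-1/4026) = (1 + ((⅐)*(57/5))² - 293*57/(7*5))*(-1/4026) = (1 + (57/35)² - 293*57/35)*(-1/4026) = (1 + 3249/1225 - 16701/35)*(-1/4026) = -580061/1225*(-1/4026) = 580061/4931850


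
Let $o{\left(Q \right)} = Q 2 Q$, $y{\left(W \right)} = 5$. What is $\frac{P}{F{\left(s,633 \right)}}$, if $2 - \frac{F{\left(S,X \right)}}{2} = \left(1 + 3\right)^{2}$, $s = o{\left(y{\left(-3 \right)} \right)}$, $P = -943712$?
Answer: $33704$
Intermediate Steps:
$o{\left(Q \right)} = 2 Q^{2}$ ($o{\left(Q \right)} = 2 Q Q = 2 Q^{2}$)
$s = 50$ ($s = 2 \cdot 5^{2} = 2 \cdot 25 = 50$)
$F{\left(S,X \right)} = -28$ ($F{\left(S,X \right)} = 4 - 2 \left(1 + 3\right)^{2} = 4 - 2 \cdot 4^{2} = 4 - 32 = -28$)
$\frac{P}{F{\left(s,633 \right)}} = - \frac{943712}{-28} = \left(-943712\right) \left(- \frac{1}{28}\right) = 33704$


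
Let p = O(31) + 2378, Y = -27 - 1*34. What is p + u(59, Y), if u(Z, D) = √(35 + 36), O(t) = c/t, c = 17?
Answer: 73735/31 + √71 ≈ 2387.0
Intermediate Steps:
Y = -61 (Y = -27 - 34 = -61)
O(t) = 17/t
u(Z, D) = √71
p = 73735/31 (p = 17/31 + 2378 = 73735/31 ≈ 2378.5)
p + u(59, Y) = 73735/31 + √71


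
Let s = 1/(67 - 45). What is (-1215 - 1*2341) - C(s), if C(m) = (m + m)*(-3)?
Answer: -39113/11 ≈ -3555.7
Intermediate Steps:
s = 1/22 ≈ 0.045455
C(m) = -6*m (C(m) = (2*m)*(-3) = -6*m)
(-1215 - 1*2341) - C(s) = (-1215 - 1*2341) - (-6)/22 = (-1215 - 2341) - 1*(-3/11) = -3556 + 3/11 = -39113/11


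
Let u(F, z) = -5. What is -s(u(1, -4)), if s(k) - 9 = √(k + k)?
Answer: -9 - I*√10 ≈ -9.0 - 3.1623*I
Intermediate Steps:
s(k) = 9 + √2*√k (s(k) = 9 + √(k + k) = 9 + √(2*k) = 9 + √2*√k)
-s(u(1, -4)) = -(9 + √2*√(-5)) = -(9 + √2*(I*√5)) = -(9 + I*√10) = -9 - I*√10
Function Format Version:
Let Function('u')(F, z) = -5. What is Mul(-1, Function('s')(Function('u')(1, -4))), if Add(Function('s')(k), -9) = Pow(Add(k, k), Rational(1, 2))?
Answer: Add(-9, Mul(-1, I, Pow(10, Rational(1, 2)))) ≈ Add(-9.0000, Mul(-3.1623, I))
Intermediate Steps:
Function('s')(k) = Add(9, Mul(Pow(2, Rational(1, 2)), Pow(k, Rational(1, 2)))) (Function('s')(k) = Add(9, Pow(Add(k, k), Rational(1, 2))) = Add(9, Pow(Mul(2, k), Rational(1, 2))) = Add(9, Mul(Pow(2, Rational(1, 2)), Pow(k, Rational(1, 2)))))
Mul(-1, Function('s')(Function('u')(1, -4))) = Mul(-1, Add(9, Mul(Pow(2, Rational(1, 2)), Pow(-5, Rational(1, 2))))) = Mul(-1, Add(9, Mul(Pow(2, Rational(1, 2)), Mul(I, Pow(5, Rational(1, 2)))))) = Mul(-1, Add(9, Mul(I, Pow(10, Rational(1, 2))))) = Add(-9, Mul(-1, I, Pow(10, Rational(1, 2))))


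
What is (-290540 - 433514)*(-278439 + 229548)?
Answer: 35399724114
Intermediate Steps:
(-290540 - 433514)*(-278439 + 229548) = -724054*(-48891) = 35399724114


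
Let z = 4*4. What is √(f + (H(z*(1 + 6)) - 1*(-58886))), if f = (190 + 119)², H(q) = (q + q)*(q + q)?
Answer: 3*√22727 ≈ 452.26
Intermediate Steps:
z = 16
H(q) = 4*q² (H(q) = (2*q)*(2*q) = 4*q²)
f = 95481 (f = 309² = 95481)
√(f + (H(z*(1 + 6)) - 1*(-58886))) = √(95481 + (4*(16*(1 + 6))² - 1*(-58886))) = √(95481 + (4*(16*7)² + 58886)) = √(95481 + (4*112² + 58886)) = √(95481 + (4*12544 + 58886)) = √(95481 + (50176 + 58886)) = √(95481 + 109062) = √204543 = 3*√22727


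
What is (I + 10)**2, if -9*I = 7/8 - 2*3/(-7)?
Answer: 24433249/254016 ≈ 96.188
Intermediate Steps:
I = -97/504 (I = -(7/8 - 2*3/(-7))/9 = -(7*(1/8) - 6*(-1/7))/9 = -(7/8 + 6/7)/9 = -1/9*97/56 = -97/504 ≈ -0.19246)
(I + 10)**2 = (-97/504 + 10)**2 = (4943/504)**2 = 24433249/254016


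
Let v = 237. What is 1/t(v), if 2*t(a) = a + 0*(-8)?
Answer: 2/237 ≈ 0.0084388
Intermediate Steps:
t(a) = a/2 (t(a) = (a + 0*(-8))/2 = (a + 0)/2 = a/2)
1/t(v) = 1/((½)*237) = 1/(237/2) = 2/237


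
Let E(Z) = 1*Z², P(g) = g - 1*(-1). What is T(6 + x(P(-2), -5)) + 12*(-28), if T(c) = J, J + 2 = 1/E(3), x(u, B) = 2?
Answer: -3041/9 ≈ -337.89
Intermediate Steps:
P(g) = 1 + g (P(g) = g + 1 = 1 + g)
E(Z) = Z²
J = -17/9 (J = -2 + 1/(3²) = -2 + 1/9 = -2 + ⅑ = -17/9 ≈ -1.8889)
T(c) = -17/9
T(6 + x(P(-2), -5)) + 12*(-28) = -17/9 + 12*(-28) = -17/9 - 336 = -3041/9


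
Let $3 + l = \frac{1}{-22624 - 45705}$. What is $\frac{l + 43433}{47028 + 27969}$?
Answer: $\frac{2967528469}{5124470013} \approx 0.57909$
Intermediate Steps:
$l = - \frac{204988}{68329}$ ($l = -3 + \frac{1}{-22624 - 45705} = -3 + \frac{1}{-68329} = -3 - \frac{1}{68329} = - \frac{204988}{68329} \approx -3.0$)
$\frac{l + 43433}{47028 + 27969} = \frac{- \frac{204988}{68329} + 43433}{47028 + 27969} = \frac{2967528469}{68329 \cdot 74997} = \frac{2967528469}{68329} \cdot \frac{1}{74997} = \frac{2967528469}{5124470013}$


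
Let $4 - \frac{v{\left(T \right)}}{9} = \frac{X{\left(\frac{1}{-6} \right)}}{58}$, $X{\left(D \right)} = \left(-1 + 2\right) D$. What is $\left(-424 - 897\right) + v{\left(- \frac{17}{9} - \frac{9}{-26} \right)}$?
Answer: $- \frac{149057}{116} \approx -1285.0$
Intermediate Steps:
$X{\left(D \right)} = D$ ($X{\left(D \right)} = 1 D = D$)
$v{\left(T \right)} = \frac{4179}{116}$ ($v{\left(T \right)} = 36 - 9 \frac{1}{\left(-6\right) 58} = 36 - 9 \left(\left(- \frac{1}{6}\right) \frac{1}{58}\right) = 36 - - \frac{3}{116} = 36 + \frac{3}{116} = \frac{4179}{116}$)
$\left(-424 - 897\right) + v{\left(- \frac{17}{9} - \frac{9}{-26} \right)} = \left(-424 - 897\right) + \frac{4179}{116} = -1321 + \frac{4179}{116} = - \frac{149057}{116}$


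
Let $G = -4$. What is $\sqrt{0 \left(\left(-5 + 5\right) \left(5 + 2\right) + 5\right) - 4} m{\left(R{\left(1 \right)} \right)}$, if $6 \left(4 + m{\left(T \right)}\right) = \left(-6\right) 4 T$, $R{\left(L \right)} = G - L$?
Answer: $32 i \approx 32.0 i$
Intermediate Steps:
$R{\left(L \right)} = -4 - L$
$m{\left(T \right)} = -4 - 4 T$ ($m{\left(T \right)} = -4 + \frac{\left(-6\right) 4 T}{6} = -4 + \frac{\left(-24\right) T}{6} = -4 - 4 T$)
$\sqrt{0 \left(\left(-5 + 5\right) \left(5 + 2\right) + 5\right) - 4} m{\left(R{\left(1 \right)} \right)} = \sqrt{0 \left(\left(-5 + 5\right) \left(5 + 2\right) + 5\right) - 4} \left(-4 - 4 \left(-4 - 1\right)\right) = \sqrt{0 \left(0 \cdot 7 + 5\right) - 4} \left(-4 - 4 \left(-4 - 1\right)\right) = \sqrt{0 \left(0 + 5\right) - 4} \left(-4 - -20\right) = \sqrt{0 \cdot 5 - 4} \left(-4 + 20\right) = \sqrt{0 - 4} \cdot 16 = \sqrt{-4} \cdot 16 = 2 i 16 = 32 i$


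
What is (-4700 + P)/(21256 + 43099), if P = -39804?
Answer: -44504/64355 ≈ -0.69154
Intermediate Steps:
(-4700 + P)/(21256 + 43099) = (-4700 - 39804)/(21256 + 43099) = -44504/64355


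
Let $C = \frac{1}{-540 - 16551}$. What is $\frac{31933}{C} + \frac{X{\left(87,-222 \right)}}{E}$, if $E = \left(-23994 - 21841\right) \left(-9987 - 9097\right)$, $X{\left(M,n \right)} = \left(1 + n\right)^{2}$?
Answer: $- \frac{36722351766535583}{67285780} \approx -5.4577 \cdot 10^{8}$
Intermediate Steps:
$E = 874715140$ ($E = \left(-45835\right) \left(-19084\right) = 874715140$)
$C = - \frac{1}{17091}$ ($C = \frac{1}{-17091} = - \frac{1}{17091} \approx -5.851 \cdot 10^{-5}$)
$\frac{31933}{C} + \frac{X{\left(87,-222 \right)}}{E} = \frac{31933}{- \frac{1}{17091}} + \frac{\left(1 - 222\right)^{2}}{874715140} = 31933 \left(-17091\right) + \left(-221\right)^{2} \cdot \frac{1}{874715140} = -545766903 + 48841 \cdot \frac{1}{874715140} = -545766903 + \frac{3757}{67285780} = - \frac{36722351766535583}{67285780}$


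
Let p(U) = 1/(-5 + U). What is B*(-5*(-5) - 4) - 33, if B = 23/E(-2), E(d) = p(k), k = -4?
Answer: -4380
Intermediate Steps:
E(d) = -⅑ (E(d) = 1/(-5 - 4) = 1/(-9) = -⅑)
B = -207 (B = 23/(-⅑) = 23*(-9) = -207)
B*(-5*(-5) - 4) - 33 = -207*(-5*(-5) - 4) - 33 = -207*(25 - 4) - 33 = -207*21 - 33 = -4347 - 33 = -4380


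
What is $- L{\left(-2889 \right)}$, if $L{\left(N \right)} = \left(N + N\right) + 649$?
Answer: $5129$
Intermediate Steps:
$L{\left(N \right)} = 649 + 2 N$ ($L{\left(N \right)} = 2 N + 649 = 649 + 2 N$)
$- L{\left(-2889 \right)} = - (649 + 2 \left(-2889\right)) = - (649 - 5778) = \left(-1\right) \left(-5129\right) = 5129$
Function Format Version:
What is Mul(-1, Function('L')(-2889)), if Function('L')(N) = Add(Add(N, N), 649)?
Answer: 5129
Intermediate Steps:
Function('L')(N) = Add(649, Mul(2, N)) (Function('L')(N) = Add(Mul(2, N), 649) = Add(649, Mul(2, N)))
Mul(-1, Function('L')(-2889)) = Mul(-1, Add(649, Mul(2, -2889))) = Mul(-1, Add(649, -5778)) = Mul(-1, -5129) = 5129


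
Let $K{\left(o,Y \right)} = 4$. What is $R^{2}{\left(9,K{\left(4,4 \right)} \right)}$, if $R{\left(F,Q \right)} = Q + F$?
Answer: $169$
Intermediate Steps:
$R{\left(F,Q \right)} = F + Q$
$R^{2}{\left(9,K{\left(4,4 \right)} \right)} = \left(9 + 4\right)^{2} = 13^{2} = 169$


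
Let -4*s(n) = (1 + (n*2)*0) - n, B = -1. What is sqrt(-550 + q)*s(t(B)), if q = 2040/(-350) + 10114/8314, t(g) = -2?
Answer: -3*I*sqrt(11740469210085)/581980 ≈ -17.663*I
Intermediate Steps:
s(n) = -1/4 + n/4 (s(n) = -((1 + (n*2)*0) - n)/4 = -((1 + (2*n)*0) - n)/4 = -((1 + 0) - n)/4 = -(1 - n)/4 = -1/4 + n/4)
q = -671033/145495 (q = 2040*(-1/350) + 10114*(1/8314) = -204/35 + 5057/4157 = -671033/145495 ≈ -4.6121)
sqrt(-550 + q)*s(t(B)) = sqrt(-550 - 671033/145495)*(-1/4 + (1/4)*(-2)) = sqrt(-80693283/145495)*(-1/4 - 1/2) = (I*sqrt(11740469210085)/145495)*(-3/4) = -3*I*sqrt(11740469210085)/581980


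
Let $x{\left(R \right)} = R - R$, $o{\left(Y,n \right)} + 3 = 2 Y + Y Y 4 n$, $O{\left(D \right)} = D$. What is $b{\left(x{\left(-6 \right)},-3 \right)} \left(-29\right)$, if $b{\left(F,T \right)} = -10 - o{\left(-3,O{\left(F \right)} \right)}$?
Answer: $29$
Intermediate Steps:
$o{\left(Y,n \right)} = -3 + 2 Y + 4 n Y^{2}$ ($o{\left(Y,n \right)} = -3 + \left(2 Y + Y Y 4 n\right) = -3 + \left(2 Y + Y^{2} \cdot 4 n\right) = -3 + \left(2 Y + 4 Y^{2} n\right) = -3 + \left(2 Y + 4 n Y^{2}\right) = -3 + 2 Y + 4 n Y^{2}$)
$x{\left(R \right)} = 0$
$b{\left(F,T \right)} = -1 - 36 F$ ($b{\left(F,T \right)} = -10 - \left(-3 + 2 \left(-3\right) + 4 F \left(-3\right)^{2}\right) = -10 - \left(-3 - 6 + 4 F 9\right) = -10 - \left(-3 - 6 + 36 F\right) = -10 - \left(-9 + 36 F\right) = -1 - 36 F$)
$b{\left(x{\left(-6 \right)},-3 \right)} \left(-29\right) = \left(-1 - 0\right) \left(-29\right) = \left(-1 + 0\right) \left(-29\right) = \left(-1\right) \left(-29\right) = 29$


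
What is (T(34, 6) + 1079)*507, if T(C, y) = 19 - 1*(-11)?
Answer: 562263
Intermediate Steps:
T(C, y) = 30 (T(C, y) = 19 + 11 = 30)
(T(34, 6) + 1079)*507 = (30 + 1079)*507 = 1109*507 = 562263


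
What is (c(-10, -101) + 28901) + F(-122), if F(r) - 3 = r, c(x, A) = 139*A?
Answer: 14743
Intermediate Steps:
F(r) = 3 + r
(c(-10, -101) + 28901) + F(-122) = (139*(-101) + 28901) + (3 - 122) = (-14039 + 28901) - 119 = 14862 - 119 = 14743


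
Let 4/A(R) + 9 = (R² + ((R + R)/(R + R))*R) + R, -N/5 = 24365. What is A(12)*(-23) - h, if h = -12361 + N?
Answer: 21335482/159 ≈ 1.3419e+5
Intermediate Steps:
N = -121825 (N = -5*24365 = -121825)
A(R) = 4/(-9 + R² + 2*R) (A(R) = 4/(-9 + ((R² + ((R + R)/(R + R))*R) + R)) = 4/(-9 + ((R² + ((2*R)/((2*R)))*R) + R)) = 4/(-9 + ((R² + ((2*R)*(1/(2*R)))*R) + R)) = 4/(-9 + ((R² + 1*R) + R)) = 4/(-9 + ((R² + R) + R)) = 4/(-9 + ((R + R²) + R)) = 4/(-9 + (R² + 2*R)) = 4/(-9 + R² + 2*R))
h = -134186 (h = -12361 - 121825 = -134186)
A(12)*(-23) - h = (4/(-9 + 12² + 2*12))*(-23) - 1*(-134186) = (4/(-9 + 144 + 24))*(-23) + 134186 = (4/159)*(-23) + 134186 = -92/159 + 134186 = 21335482/159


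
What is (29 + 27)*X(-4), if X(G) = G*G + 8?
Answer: 1344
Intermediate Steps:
X(G) = 8 + G² (X(G) = G² + 8 = 8 + G²)
(29 + 27)*X(-4) = (29 + 27)*(8 + (-4)²) = 56*(8 + 16) = 56*24 = 1344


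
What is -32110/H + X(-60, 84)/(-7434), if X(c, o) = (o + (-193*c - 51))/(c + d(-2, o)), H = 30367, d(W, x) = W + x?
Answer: -266865631/236498196 ≈ -1.1284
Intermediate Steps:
X(c, o) = (-51 + o - 193*c)/(-2 + c + o) (X(c, o) = (o + (-193*c - 51))/(c + (-2 + o)) = (o + (-51 - 193*c))/(-2 + c + o) = (-51 + o - 193*c)/(-2 + c + o))
-32110/H + X(-60, 84)/(-7434) = -32110/30367 + ((-51 + 84 - 193*(-60))/(-2 - 60 + 84))/(-7434) = -32110*1/30367 + ((-51 + 84 + 11580)/22)*(-1/7434) = -32110/30367 + ((1/22)*11613)*(-1/7434) = -32110/30367 + (11613/22)*(-1/7434) = -32110/30367 - 553/7788 = -266865631/236498196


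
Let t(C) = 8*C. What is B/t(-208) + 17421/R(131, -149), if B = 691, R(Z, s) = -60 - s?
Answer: 28927045/148096 ≈ 195.33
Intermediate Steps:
B/t(-208) + 17421/R(131, -149) = 691/((8*(-208))) + 17421/(-60 - 1*(-149)) = 691/(-1664) + 17421/(-60 + 149) = 691*(-1/1664) + 17421/89 = -691/1664 + 17421*(1/89) = -691/1664 + 17421/89 = 28927045/148096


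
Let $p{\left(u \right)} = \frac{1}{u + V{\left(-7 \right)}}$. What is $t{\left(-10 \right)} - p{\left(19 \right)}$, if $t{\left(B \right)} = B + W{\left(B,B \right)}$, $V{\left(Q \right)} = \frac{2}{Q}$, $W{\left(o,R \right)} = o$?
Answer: $- \frac{2627}{131} \approx -20.053$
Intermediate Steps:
$p{\left(u \right)} = \frac{1}{- \frac{2}{7} + u}$ ($p{\left(u \right)} = \frac{1}{u + \frac{2}{-7}} = \frac{1}{u + 2 \left(- \frac{1}{7}\right)} = \frac{1}{u - \frac{2}{7}} = \frac{1}{- \frac{2}{7} + u}$)
$t{\left(B \right)} = 2 B$ ($t{\left(B \right)} = B + B = 2 B$)
$t{\left(-10 \right)} - p{\left(19 \right)} = 2 \left(-10\right) - \frac{7}{-2 + 7 \cdot 19} = -20 - \frac{7}{-2 + 133} = -20 - \frac{7}{131} = - \frac{2627}{131}$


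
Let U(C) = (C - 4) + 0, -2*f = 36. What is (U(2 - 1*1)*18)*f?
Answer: 972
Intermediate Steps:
f = -18 (f = -½*36 = -18)
U(C) = -4 + C (U(C) = (-4 + C) + 0 = -4 + C)
(U(2 - 1*1)*18)*f = ((-4 + (2 - 1*1))*18)*(-18) = ((-4 + (2 - 1))*18)*(-18) = ((-4 + 1)*18)*(-18) = -3*18*(-18) = -54*(-18) = 972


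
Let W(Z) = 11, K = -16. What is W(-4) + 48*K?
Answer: -757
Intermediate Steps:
W(-4) + 48*K = 11 + 48*(-16) = 11 - 768 = -757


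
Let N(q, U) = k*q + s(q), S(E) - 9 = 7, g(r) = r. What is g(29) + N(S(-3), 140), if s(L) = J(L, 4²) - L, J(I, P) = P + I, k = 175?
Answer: 2845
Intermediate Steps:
J(I, P) = I + P
s(L) = 16 (s(L) = (L + 4²) - L = (L + 16) - L = (16 + L) - L = 16)
S(E) = 16 (S(E) = 9 + 7 = 16)
N(q, U) = 16 + 175*q (N(q, U) = 175*q + 16 = 16 + 175*q)
g(29) + N(S(-3), 140) = 29 + (16 + 175*16) = 29 + (16 + 2800) = 29 + 2816 = 2845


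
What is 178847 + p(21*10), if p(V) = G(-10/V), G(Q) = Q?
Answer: 3755786/21 ≈ 1.7885e+5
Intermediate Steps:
p(V) = -10/V
178847 + p(21*10) = 178847 - 10/(21*10) = 178847 - 10/210 = 178847 - 10*1/210 = 178847 - 1/21 = 3755786/21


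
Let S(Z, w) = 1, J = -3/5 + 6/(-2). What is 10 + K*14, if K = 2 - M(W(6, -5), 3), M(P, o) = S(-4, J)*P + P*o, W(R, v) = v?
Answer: 318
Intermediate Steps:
J = -18/5 (J = -3*1/5 + 6*(-1/2) = -3/5 - 3 = -18/5 ≈ -3.6000)
M(P, o) = P + P*o (M(P, o) = 1*P + P*o = P + P*o)
K = 22 (K = 2 - (-5)*(1 + 3) = 2 - (-5)*4 = 2 - 1*(-20) = 2 + 20 = 22)
10 + K*14 = 10 + 22*14 = 10 + 308 = 318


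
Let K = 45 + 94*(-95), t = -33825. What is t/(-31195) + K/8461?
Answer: 1805150/52788179 ≈ 0.034196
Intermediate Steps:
K = -8885 (K = 45 - 8930 = -8885)
t/(-31195) + K/8461 = -33825/(-31195) - 8885/8461 = -33825*(-1/31195) - 8885*1/8461 = 6765/6239 - 8885/8461 = 1805150/52788179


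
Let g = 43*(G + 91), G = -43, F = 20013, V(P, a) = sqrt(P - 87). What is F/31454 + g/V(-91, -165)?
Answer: 20013/31454 - 1032*I*sqrt(178)/89 ≈ 0.63626 - 154.7*I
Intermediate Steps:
V(P, a) = sqrt(-87 + P)
g = 2064 (g = 43*(-43 + 91) = 43*48 = 2064)
F/31454 + g/V(-91, -165) = 20013/31454 + 2064/(sqrt(-87 - 91)) = 20013*(1/31454) + 2064/(sqrt(-178)) = 20013/31454 + 2064/((I*sqrt(178))) = 20013/31454 + 2064*(-I*sqrt(178)/178) = 20013/31454 - 1032*I*sqrt(178)/89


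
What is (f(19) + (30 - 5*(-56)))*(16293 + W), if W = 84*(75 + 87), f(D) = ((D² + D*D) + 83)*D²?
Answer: 8698649415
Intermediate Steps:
f(D) = D²*(83 + 2*D²) (f(D) = ((D² + D²) + 83)*D² = (2*D² + 83)*D² = (83 + 2*D²)*D² = D²*(83 + 2*D²))
W = 13608 (W = 84*162 = 13608)
(f(19) + (30 - 5*(-56)))*(16293 + W) = (19²*(83 + 2*19²) + (30 - 5*(-56)))*(16293 + 13608) = (361*(83 + 2*361) + (30 + 280))*29901 = (361*(83 + 722) + 310)*29901 = (361*805 + 310)*29901 = (290605 + 310)*29901 = 290915*29901 = 8698649415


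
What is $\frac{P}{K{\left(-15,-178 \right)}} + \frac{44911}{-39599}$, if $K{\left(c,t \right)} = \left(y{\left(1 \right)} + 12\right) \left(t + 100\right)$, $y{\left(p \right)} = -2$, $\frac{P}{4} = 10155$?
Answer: $- \frac{27392366}{514787} \approx -53.211$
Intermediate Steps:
$P = 40620$ ($P = 4 \cdot 10155 = 40620$)
$K{\left(c,t \right)} = 1000 + 10 t$ ($K{\left(c,t \right)} = \left(-2 + 12\right) \left(t + 100\right) = 10 \left(100 + t\right) = 1000 + 10 t$)
$\frac{P}{K{\left(-15,-178 \right)}} + \frac{44911}{-39599} = \frac{40620}{1000 + 10 \left(-178\right)} + \frac{44911}{-39599} = \frac{40620}{1000 - 1780} + 44911 \left(- \frac{1}{39599}\right) = \frac{40620}{-780} - \frac{44911}{39599} = 40620 \left(- \frac{1}{780}\right) - \frac{44911}{39599} = - \frac{677}{13} - \frac{44911}{39599} = - \frac{27392366}{514787}$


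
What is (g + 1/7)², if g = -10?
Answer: 4761/49 ≈ 97.163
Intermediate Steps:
(g + 1/7)² = (-10 + 1/7)² = (-10 + ⅐)² = (-69/7)² = 4761/49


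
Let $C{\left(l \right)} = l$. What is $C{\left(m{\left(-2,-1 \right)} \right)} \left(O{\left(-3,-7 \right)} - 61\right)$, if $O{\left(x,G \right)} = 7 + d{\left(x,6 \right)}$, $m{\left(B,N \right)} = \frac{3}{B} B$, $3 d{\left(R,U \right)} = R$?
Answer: $-165$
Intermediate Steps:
$d{\left(R,U \right)} = \frac{R}{3}$
$m{\left(B,N \right)} = 3$
$O{\left(x,G \right)} = 7 + \frac{x}{3}$
$C{\left(m{\left(-2,-1 \right)} \right)} \left(O{\left(-3,-7 \right)} - 61\right) = 3 \left(\left(7 + \frac{1}{3} \left(-3\right)\right) - 61\right) = 3 \left(\left(7 - 1\right) - 61\right) = 3 \left(6 - 61\right) = 3 \left(-55\right) = -165$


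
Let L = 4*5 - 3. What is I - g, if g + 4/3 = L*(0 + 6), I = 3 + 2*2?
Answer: -281/3 ≈ -93.667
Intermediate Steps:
L = 17 (L = 20 - 3 = 17)
I = 7 (I = 3 + 4 = 7)
g = 302/3 (g = -4/3 + 17*(0 + 6) = -4/3 + 17*6 = -4/3 + 102 = 302/3 ≈ 100.67)
I - g = 7 - 1*302/3 = 7 - 302/3 = -281/3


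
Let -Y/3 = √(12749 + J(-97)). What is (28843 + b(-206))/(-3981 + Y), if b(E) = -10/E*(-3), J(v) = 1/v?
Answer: -382400207266/52398199449 + 5941628*√29988811/52398199449 ≈ -6.6770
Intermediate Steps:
Y = -6*√29988811/97 (Y = -3*√(12749 + 1/(-97)) = -3*√(12749 - 1/97) = -6*√29988811/97 ≈ -338.73)
b(E) = 30/E
(28843 + b(-206))/(-3981 + Y) = (28843 + 30/(-206))/(-3981 - 6*√29988811/97) = (28843 + 30*(-1/206))/(-3981 - 6*√29988811/97) = (28843 - 15/103)/(-3981 - 6*√29988811/97) = 2970814/(103*(-3981 - 6*√29988811/97))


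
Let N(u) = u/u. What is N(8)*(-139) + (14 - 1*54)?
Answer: -179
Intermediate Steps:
N(u) = 1
N(8)*(-139) + (14 - 1*54) = 1*(-139) + (14 - 1*54) = -139 + (14 - 54) = -139 - 40 = -179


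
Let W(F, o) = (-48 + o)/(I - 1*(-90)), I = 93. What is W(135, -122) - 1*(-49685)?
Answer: 9092185/183 ≈ 49684.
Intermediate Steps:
W(F, o) = -16/61 + o/183 (W(F, o) = (-48 + o)/(93 - 1*(-90)) = (-48 + o)/(93 + 90) = (-48 + o)/183 = (-48 + o)*(1/183) = -16/61 + o/183)
W(135, -122) - 1*(-49685) = (-16/61 + (1/183)*(-122)) - 1*(-49685) = (-16/61 - ⅔) + 49685 = -170/183 + 49685 = 9092185/183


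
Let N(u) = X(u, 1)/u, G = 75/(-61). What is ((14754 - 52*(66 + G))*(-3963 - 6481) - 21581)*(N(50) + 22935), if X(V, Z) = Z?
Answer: -8319808189923839/3050 ≈ -2.7278e+12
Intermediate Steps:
G = -75/61 (G = 75*(-1/61) = -75/61 ≈ -1.2295)
N(u) = 1/u
((14754 - 52*(66 + G))*(-3963 - 6481) - 21581)*(N(50) + 22935) = ((14754 - 52*(66 - 75/61))*(-3963 - 6481) - 21581)*(1/50 + 22935) = ((14754 - 52*3951/61)*(-10444) - 21581)*(1/50 + 22935) = ((14754 - 205452/61)*(-10444) - 21581)*(1146751/50) = ((694542/61)*(-10444) - 21581)*(1146751/50) = (-7253796648/61 - 21581)*(1146751/50) = -7255113089/61*1146751/50 = -8319808189923839/3050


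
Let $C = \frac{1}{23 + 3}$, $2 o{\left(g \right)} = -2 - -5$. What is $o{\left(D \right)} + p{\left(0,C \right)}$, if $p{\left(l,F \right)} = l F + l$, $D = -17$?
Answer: $\frac{3}{2} \approx 1.5$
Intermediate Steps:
$o{\left(g \right)} = \frac{3}{2}$ ($o{\left(g \right)} = \frac{-2 - -5}{2} = \frac{-2 + 5}{2} = \frac{1}{2} \cdot 3 = \frac{3}{2}$)
$C = \frac{1}{26} \approx 0.038462$
$p{\left(l,F \right)} = l + F l$ ($p{\left(l,F \right)} = F l + l = l + F l$)
$o{\left(D \right)} + p{\left(0,C \right)} = \frac{3}{2} + 0 \left(1 + \frac{1}{26}\right) = \frac{3}{2} + 0 \cdot \frac{27}{26} = \frac{3}{2} + 0 = \frac{3}{2}$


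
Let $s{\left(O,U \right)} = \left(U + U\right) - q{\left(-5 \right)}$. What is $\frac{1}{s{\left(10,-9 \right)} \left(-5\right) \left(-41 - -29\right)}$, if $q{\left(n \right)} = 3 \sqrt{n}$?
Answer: $\frac{i}{180 \left(\sqrt{5} - 6 i\right)} \approx -0.00081301 + 0.00030299 i$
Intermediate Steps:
$s{\left(O,U \right)} = 2 U - 3 i \sqrt{5}$ ($s{\left(O,U \right)} = \left(U + U\right) - 3 \sqrt{-5} = 2 U - 3 i \sqrt{5}$)
$\frac{1}{s{\left(10,-9 \right)} \left(-5\right) \left(-41 - -29\right)} = \frac{1}{\left(2 \left(-9\right) - 3 i \sqrt{5}\right) \left(-5\right) \left(-41 - -29\right)} = \frac{1}{\left(-18 - 3 i \sqrt{5}\right) \left(-5\right) \left(-41 + 29\right)} = \frac{1}{\left(90 + 15 i \sqrt{5}\right) \left(-12\right)} = \frac{1}{-1080 - 180 i \sqrt{5}}$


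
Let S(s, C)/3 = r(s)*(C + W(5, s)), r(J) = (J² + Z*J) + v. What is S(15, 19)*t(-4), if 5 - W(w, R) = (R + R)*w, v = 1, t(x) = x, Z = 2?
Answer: 387072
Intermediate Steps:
r(J) = 1 + J² + 2*J (r(J) = (J² + 2*J) + 1 = 1 + J² + 2*J)
W(w, R) = 5 - 2*R*w (W(w, R) = 5 - (R + R)*w = 5 - 2*R*w)
S(s, C) = 3*(1 + s² + 2*s)*(5 + C - 10*s) (S(s, C) = 3*((1 + s² + 2*s)*(C + (5 - 2*s*5))) = 3*((1 + s² + 2*s)*(C + (5 - 10*s))) = 3*((1 + s² + 2*s)*(5 + C - 10*s)) = 3*(1 + s² + 2*s)*(5 + C - 10*s))
S(15, 19)*t(-4) = (3*(1 + 15² + 2*15)*(5 + 19 - 10*15))*(-4) = (3*(1 + 225 + 30)*(5 + 19 - 150))*(-4) = (3*256*(-126))*(-4) = -96768*(-4) = 387072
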